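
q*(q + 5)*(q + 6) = q^3 + 11*q^2 + 30*q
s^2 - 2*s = s*(s - 2)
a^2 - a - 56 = (a - 8)*(a + 7)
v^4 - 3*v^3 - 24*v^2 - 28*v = v*(v - 7)*(v + 2)^2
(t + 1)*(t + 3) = t^2 + 4*t + 3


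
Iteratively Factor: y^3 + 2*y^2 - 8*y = (y - 2)*(y^2 + 4*y) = (y - 2)*(y + 4)*(y)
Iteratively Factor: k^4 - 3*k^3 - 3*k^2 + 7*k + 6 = (k + 1)*(k^3 - 4*k^2 + k + 6) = (k - 2)*(k + 1)*(k^2 - 2*k - 3) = (k - 2)*(k + 1)^2*(k - 3)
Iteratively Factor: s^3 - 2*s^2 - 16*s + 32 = (s + 4)*(s^2 - 6*s + 8) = (s - 2)*(s + 4)*(s - 4)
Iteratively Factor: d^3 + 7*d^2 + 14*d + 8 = (d + 4)*(d^2 + 3*d + 2) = (d + 1)*(d + 4)*(d + 2)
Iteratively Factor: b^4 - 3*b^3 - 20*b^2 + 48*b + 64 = (b - 4)*(b^3 + b^2 - 16*b - 16) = (b - 4)^2*(b^2 + 5*b + 4) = (b - 4)^2*(b + 1)*(b + 4)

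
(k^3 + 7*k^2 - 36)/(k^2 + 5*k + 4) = (k^3 + 7*k^2 - 36)/(k^2 + 5*k + 4)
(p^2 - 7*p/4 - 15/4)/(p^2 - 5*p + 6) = (p + 5/4)/(p - 2)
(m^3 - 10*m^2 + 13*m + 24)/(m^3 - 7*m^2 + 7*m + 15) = (m - 8)/(m - 5)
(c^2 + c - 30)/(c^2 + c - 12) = (c^2 + c - 30)/(c^2 + c - 12)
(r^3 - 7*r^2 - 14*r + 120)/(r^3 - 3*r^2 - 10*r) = (r^2 - 2*r - 24)/(r*(r + 2))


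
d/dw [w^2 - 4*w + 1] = 2*w - 4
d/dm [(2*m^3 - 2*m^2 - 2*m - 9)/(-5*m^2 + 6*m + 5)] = 2*(-5*m^4 + 12*m^3 + 4*m^2 - 55*m + 22)/(25*m^4 - 60*m^3 - 14*m^2 + 60*m + 25)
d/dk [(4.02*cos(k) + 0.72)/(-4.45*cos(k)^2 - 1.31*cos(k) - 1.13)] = (-17.889*cos(k)^2 - 6.408*cos(k) + 3.5994)*sin(k)/(19.8025*cos(k)^4 + 11.659*cos(k)^3 + 11.7731*cos(k)^2 + 2.9606*cos(k) + 1.2769)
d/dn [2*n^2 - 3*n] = 4*n - 3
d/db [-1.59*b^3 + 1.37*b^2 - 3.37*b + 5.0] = -4.77*b^2 + 2.74*b - 3.37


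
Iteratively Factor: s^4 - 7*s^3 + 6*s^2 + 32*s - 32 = (s + 2)*(s^3 - 9*s^2 + 24*s - 16) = (s - 1)*(s + 2)*(s^2 - 8*s + 16) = (s - 4)*(s - 1)*(s + 2)*(s - 4)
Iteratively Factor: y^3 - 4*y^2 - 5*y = (y)*(y^2 - 4*y - 5) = y*(y - 5)*(y + 1)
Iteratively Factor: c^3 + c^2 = (c)*(c^2 + c) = c^2*(c + 1)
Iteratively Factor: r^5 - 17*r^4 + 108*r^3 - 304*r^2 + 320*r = (r - 4)*(r^4 - 13*r^3 + 56*r^2 - 80*r) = (r - 4)^2*(r^3 - 9*r^2 + 20*r) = (r - 4)^3*(r^2 - 5*r) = r*(r - 4)^3*(r - 5)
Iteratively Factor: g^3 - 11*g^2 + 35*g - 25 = (g - 5)*(g^2 - 6*g + 5) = (g - 5)^2*(g - 1)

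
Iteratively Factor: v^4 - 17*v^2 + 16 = (v + 4)*(v^3 - 4*v^2 - v + 4) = (v + 1)*(v + 4)*(v^2 - 5*v + 4) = (v - 4)*(v + 1)*(v + 4)*(v - 1)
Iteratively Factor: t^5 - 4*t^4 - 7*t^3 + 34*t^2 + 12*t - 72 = (t - 3)*(t^4 - t^3 - 10*t^2 + 4*t + 24) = (t - 3)*(t - 2)*(t^3 + t^2 - 8*t - 12) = (t - 3)*(t - 2)*(t + 2)*(t^2 - t - 6) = (t - 3)^2*(t - 2)*(t + 2)*(t + 2)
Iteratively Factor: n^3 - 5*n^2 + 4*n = (n - 1)*(n^2 - 4*n) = (n - 4)*(n - 1)*(n)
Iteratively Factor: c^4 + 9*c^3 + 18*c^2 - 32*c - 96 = (c + 4)*(c^3 + 5*c^2 - 2*c - 24) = (c + 4)^2*(c^2 + c - 6) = (c - 2)*(c + 4)^2*(c + 3)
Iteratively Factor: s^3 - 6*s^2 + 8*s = (s - 2)*(s^2 - 4*s) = (s - 4)*(s - 2)*(s)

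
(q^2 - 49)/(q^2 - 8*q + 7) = (q + 7)/(q - 1)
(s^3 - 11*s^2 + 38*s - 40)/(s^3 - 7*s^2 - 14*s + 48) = (s^2 - 9*s + 20)/(s^2 - 5*s - 24)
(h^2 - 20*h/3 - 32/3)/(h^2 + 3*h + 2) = (3*h^2 - 20*h - 32)/(3*(h^2 + 3*h + 2))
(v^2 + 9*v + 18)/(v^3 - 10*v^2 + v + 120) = (v + 6)/(v^2 - 13*v + 40)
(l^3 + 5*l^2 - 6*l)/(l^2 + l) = (l^2 + 5*l - 6)/(l + 1)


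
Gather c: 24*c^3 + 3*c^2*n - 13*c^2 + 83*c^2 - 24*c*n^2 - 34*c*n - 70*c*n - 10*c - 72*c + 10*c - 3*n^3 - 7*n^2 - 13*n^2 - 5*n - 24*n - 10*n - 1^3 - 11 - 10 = 24*c^3 + c^2*(3*n + 70) + c*(-24*n^2 - 104*n - 72) - 3*n^3 - 20*n^2 - 39*n - 22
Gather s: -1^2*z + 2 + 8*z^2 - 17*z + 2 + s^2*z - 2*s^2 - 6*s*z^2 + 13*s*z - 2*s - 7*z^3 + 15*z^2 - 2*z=s^2*(z - 2) + s*(-6*z^2 + 13*z - 2) - 7*z^3 + 23*z^2 - 20*z + 4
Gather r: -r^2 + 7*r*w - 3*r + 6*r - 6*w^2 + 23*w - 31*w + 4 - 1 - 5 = -r^2 + r*(7*w + 3) - 6*w^2 - 8*w - 2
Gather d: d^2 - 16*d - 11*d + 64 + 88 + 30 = d^2 - 27*d + 182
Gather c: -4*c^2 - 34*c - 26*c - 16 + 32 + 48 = -4*c^2 - 60*c + 64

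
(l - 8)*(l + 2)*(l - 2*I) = l^3 - 6*l^2 - 2*I*l^2 - 16*l + 12*I*l + 32*I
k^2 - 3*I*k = k*(k - 3*I)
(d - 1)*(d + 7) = d^2 + 6*d - 7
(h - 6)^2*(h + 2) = h^3 - 10*h^2 + 12*h + 72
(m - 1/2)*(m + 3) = m^2 + 5*m/2 - 3/2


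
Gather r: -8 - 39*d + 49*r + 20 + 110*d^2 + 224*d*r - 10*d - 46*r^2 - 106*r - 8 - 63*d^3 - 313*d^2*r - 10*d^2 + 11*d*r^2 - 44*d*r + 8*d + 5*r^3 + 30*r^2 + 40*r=-63*d^3 + 100*d^2 - 41*d + 5*r^3 + r^2*(11*d - 16) + r*(-313*d^2 + 180*d - 17) + 4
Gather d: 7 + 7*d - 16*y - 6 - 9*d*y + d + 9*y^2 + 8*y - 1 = d*(8 - 9*y) + 9*y^2 - 8*y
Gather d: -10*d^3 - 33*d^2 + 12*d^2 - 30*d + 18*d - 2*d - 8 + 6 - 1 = -10*d^3 - 21*d^2 - 14*d - 3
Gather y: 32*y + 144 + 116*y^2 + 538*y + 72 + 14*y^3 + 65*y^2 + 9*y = 14*y^3 + 181*y^2 + 579*y + 216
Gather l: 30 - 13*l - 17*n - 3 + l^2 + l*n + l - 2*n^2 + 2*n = l^2 + l*(n - 12) - 2*n^2 - 15*n + 27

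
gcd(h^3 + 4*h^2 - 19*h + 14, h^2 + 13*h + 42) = h + 7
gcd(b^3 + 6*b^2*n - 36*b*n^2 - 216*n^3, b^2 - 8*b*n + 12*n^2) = b - 6*n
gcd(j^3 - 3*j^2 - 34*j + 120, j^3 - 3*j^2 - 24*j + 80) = j - 4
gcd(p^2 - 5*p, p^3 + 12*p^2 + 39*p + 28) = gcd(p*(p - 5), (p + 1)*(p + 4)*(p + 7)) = 1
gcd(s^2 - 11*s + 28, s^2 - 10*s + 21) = s - 7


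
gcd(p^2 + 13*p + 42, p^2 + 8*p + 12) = p + 6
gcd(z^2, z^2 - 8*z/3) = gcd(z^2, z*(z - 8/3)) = z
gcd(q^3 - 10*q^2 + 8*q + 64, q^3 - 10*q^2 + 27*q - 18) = 1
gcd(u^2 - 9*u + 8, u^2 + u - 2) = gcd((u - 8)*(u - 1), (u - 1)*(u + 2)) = u - 1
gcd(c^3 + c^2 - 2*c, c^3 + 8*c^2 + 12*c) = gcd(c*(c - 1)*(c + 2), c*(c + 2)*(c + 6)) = c^2 + 2*c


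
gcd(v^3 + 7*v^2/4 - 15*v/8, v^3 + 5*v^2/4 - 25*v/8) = v^2 + 5*v/2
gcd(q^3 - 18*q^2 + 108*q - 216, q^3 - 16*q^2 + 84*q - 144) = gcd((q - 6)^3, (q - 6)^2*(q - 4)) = q^2 - 12*q + 36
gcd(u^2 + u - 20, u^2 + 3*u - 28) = u - 4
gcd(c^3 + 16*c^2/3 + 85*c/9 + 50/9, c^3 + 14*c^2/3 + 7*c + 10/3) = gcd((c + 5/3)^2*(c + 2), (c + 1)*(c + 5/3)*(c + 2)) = c^2 + 11*c/3 + 10/3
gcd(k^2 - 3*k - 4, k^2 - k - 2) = k + 1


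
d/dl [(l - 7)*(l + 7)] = 2*l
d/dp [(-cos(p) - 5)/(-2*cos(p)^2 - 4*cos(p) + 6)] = (cos(p)^2 + 10*cos(p) + 13)*sin(p)/(2*(cos(p)^2 + 2*cos(p) - 3)^2)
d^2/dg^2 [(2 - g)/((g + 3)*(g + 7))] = 2*(-g^3 + 6*g^2 + 123*g + 368)/(g^6 + 30*g^5 + 363*g^4 + 2260*g^3 + 7623*g^2 + 13230*g + 9261)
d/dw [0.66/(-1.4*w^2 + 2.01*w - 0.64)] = (1.848*w - 1.3266)/(1.4*w^2 - 2.01*w + 0.64)^2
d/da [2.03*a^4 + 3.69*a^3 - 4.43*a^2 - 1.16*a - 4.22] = 8.12*a^3 + 11.07*a^2 - 8.86*a - 1.16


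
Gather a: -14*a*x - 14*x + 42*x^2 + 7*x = -14*a*x + 42*x^2 - 7*x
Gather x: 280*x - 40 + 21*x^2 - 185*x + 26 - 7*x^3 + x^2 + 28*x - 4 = -7*x^3 + 22*x^2 + 123*x - 18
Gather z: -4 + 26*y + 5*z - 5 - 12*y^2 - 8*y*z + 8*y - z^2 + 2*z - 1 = -12*y^2 + 34*y - z^2 + z*(7 - 8*y) - 10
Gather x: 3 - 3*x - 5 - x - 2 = -4*x - 4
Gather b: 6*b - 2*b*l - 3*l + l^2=b*(6 - 2*l) + l^2 - 3*l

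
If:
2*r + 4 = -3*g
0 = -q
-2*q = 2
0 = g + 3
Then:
No Solution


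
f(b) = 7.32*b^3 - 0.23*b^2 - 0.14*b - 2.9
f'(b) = 21.96*b^2 - 0.46*b - 0.14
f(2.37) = 92.92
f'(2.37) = 122.12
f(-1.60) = -33.25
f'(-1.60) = 56.81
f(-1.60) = -33.25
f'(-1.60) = 56.81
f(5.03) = 922.15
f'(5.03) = 553.15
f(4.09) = 493.50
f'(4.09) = 365.33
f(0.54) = -1.89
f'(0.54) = 6.02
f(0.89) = 1.95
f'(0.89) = 16.85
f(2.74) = 145.57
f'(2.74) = 163.47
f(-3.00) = -202.19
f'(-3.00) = 198.88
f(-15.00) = -24757.55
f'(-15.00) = 4947.76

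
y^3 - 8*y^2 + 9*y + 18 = (y - 6)*(y - 3)*(y + 1)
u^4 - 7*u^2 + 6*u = u*(u - 2)*(u - 1)*(u + 3)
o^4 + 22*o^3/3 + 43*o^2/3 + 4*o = o*(o + 1/3)*(o + 3)*(o + 4)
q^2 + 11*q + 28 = (q + 4)*(q + 7)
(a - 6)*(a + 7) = a^2 + a - 42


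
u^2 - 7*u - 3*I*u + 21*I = (u - 7)*(u - 3*I)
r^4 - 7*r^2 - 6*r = r*(r - 3)*(r + 1)*(r + 2)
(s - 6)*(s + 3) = s^2 - 3*s - 18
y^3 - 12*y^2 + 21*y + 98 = (y - 7)^2*(y + 2)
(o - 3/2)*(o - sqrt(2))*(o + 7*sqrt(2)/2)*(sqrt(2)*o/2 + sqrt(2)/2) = sqrt(2)*o^4/2 - sqrt(2)*o^3/4 + 5*o^3/2 - 17*sqrt(2)*o^2/4 - 5*o^2/4 - 15*o/4 + 7*sqrt(2)*o/4 + 21*sqrt(2)/4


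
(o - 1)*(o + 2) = o^2 + o - 2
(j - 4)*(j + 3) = j^2 - j - 12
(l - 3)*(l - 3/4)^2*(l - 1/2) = l^4 - 5*l^3 + 117*l^2/16 - 135*l/32 + 27/32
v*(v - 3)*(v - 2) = v^3 - 5*v^2 + 6*v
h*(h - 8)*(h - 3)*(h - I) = h^4 - 11*h^3 - I*h^3 + 24*h^2 + 11*I*h^2 - 24*I*h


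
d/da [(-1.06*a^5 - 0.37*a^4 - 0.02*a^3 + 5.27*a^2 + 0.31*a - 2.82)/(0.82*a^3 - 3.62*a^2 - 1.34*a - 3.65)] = (-1.7384*a^7 + 11.2082*a^6 + 8.3604*a^5 + 16.5834*a^4 + 4.9472*a^3 + 1.2166*a^2 - 58.8878*a - 4.9103)/(0.6724*a^6 - 5.9368*a^5 + 10.9068*a^4 + 3.7156*a^3 + 28.2216*a^2 + 9.782*a + 13.3225)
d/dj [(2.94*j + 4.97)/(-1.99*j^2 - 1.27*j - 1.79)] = (5.8506*j^2 + 19.7806*j + 1.0493)/(3.9601*j^4 + 5.0546*j^3 + 8.7371*j^2 + 4.5466*j + 3.2041)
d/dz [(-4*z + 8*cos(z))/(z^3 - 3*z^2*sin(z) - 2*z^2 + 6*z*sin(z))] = 4*(-z*(2*sin(z) + 1)*(z^2 - 3*z*sin(z) - 2*z + 6*sin(z)) - (z - 2*cos(z))*(3*z^2*cos(z) - 3*z^2 - 6*sqrt(2)*z*cos(z + pi/4) + 4*z - 6*sin(z)))/(z^2*(z - 2)^2*(z - 3*sin(z))^2)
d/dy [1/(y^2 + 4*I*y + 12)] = 2*(-y - 2*I)/(y^2 + 4*I*y + 12)^2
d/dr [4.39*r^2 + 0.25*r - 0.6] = 8.78*r + 0.25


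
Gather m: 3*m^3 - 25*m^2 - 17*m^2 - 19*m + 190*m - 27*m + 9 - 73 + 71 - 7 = 3*m^3 - 42*m^2 + 144*m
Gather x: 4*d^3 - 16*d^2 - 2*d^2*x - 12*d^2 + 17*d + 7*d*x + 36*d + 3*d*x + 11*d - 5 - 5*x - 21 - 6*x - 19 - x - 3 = 4*d^3 - 28*d^2 + 64*d + x*(-2*d^2 + 10*d - 12) - 48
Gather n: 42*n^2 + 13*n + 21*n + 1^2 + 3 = 42*n^2 + 34*n + 4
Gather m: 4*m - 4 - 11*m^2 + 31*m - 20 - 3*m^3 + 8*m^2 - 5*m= -3*m^3 - 3*m^2 + 30*m - 24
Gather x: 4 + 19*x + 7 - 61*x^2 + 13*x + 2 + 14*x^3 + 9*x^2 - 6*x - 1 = 14*x^3 - 52*x^2 + 26*x + 12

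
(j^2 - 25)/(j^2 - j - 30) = (j - 5)/(j - 6)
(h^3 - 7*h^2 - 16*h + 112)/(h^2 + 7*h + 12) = (h^2 - 11*h + 28)/(h + 3)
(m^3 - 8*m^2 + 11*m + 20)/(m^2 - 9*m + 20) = m + 1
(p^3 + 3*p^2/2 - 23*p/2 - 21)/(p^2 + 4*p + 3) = (p^2 - 3*p/2 - 7)/(p + 1)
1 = 1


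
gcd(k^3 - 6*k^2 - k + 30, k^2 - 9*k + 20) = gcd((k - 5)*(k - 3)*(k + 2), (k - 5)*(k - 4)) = k - 5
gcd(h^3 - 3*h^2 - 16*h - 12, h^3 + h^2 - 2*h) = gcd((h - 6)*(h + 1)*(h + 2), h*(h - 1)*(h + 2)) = h + 2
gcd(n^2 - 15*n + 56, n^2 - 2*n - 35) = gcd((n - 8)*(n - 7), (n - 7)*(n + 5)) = n - 7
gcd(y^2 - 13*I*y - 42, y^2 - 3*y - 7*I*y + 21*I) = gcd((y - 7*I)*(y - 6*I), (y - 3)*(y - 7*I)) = y - 7*I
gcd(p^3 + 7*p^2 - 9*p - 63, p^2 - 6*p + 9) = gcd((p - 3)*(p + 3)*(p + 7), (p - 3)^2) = p - 3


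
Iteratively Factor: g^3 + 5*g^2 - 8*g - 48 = (g + 4)*(g^2 + g - 12) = (g - 3)*(g + 4)*(g + 4)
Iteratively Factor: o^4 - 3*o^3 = (o)*(o^3 - 3*o^2) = o*(o - 3)*(o^2) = o^2*(o - 3)*(o)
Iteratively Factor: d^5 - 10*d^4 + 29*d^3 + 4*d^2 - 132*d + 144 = (d + 2)*(d^4 - 12*d^3 + 53*d^2 - 102*d + 72) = (d - 3)*(d + 2)*(d^3 - 9*d^2 + 26*d - 24) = (d - 3)*(d - 2)*(d + 2)*(d^2 - 7*d + 12) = (d - 4)*(d - 3)*(d - 2)*(d + 2)*(d - 3)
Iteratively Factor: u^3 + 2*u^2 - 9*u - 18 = (u + 3)*(u^2 - u - 6) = (u - 3)*(u + 3)*(u + 2)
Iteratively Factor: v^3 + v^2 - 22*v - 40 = (v - 5)*(v^2 + 6*v + 8) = (v - 5)*(v + 4)*(v + 2)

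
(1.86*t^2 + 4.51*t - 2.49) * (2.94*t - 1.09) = 5.4684*t^3 + 11.232*t^2 - 12.2365*t + 2.7141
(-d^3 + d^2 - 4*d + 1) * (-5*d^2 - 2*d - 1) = 5*d^5 - 3*d^4 + 19*d^3 + 2*d^2 + 2*d - 1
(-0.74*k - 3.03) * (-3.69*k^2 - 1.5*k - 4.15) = 2.7306*k^3 + 12.2907*k^2 + 7.616*k + 12.5745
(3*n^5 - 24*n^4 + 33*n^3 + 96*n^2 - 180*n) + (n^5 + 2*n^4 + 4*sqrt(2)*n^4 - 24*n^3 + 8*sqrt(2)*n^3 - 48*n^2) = 4*n^5 - 22*n^4 + 4*sqrt(2)*n^4 + 9*n^3 + 8*sqrt(2)*n^3 + 48*n^2 - 180*n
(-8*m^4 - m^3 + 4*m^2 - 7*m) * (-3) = 24*m^4 + 3*m^3 - 12*m^2 + 21*m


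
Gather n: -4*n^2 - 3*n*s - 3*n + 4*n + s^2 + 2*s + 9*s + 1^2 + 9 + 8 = -4*n^2 + n*(1 - 3*s) + s^2 + 11*s + 18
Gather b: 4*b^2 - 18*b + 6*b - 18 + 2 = 4*b^2 - 12*b - 16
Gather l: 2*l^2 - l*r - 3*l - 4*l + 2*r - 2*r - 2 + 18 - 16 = 2*l^2 + l*(-r - 7)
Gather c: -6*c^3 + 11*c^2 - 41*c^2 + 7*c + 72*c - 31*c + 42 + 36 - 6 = -6*c^3 - 30*c^2 + 48*c + 72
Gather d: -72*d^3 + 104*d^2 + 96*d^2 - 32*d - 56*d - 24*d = -72*d^3 + 200*d^2 - 112*d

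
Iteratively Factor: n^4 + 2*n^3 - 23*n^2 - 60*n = (n + 4)*(n^3 - 2*n^2 - 15*n) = n*(n + 4)*(n^2 - 2*n - 15) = n*(n + 3)*(n + 4)*(n - 5)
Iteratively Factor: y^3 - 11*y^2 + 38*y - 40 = (y - 2)*(y^2 - 9*y + 20) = (y - 4)*(y - 2)*(y - 5)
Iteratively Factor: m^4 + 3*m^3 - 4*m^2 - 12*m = (m + 3)*(m^3 - 4*m) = (m - 2)*(m + 3)*(m^2 + 2*m) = (m - 2)*(m + 2)*(m + 3)*(m)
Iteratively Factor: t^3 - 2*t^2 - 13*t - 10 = (t + 1)*(t^2 - 3*t - 10) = (t + 1)*(t + 2)*(t - 5)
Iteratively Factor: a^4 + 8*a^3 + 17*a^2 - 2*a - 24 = (a - 1)*(a^3 + 9*a^2 + 26*a + 24) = (a - 1)*(a + 2)*(a^2 + 7*a + 12) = (a - 1)*(a + 2)*(a + 4)*(a + 3)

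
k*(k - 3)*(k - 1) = k^3 - 4*k^2 + 3*k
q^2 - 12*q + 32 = (q - 8)*(q - 4)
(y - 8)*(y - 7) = y^2 - 15*y + 56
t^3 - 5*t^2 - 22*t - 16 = (t - 8)*(t + 1)*(t + 2)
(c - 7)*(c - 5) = c^2 - 12*c + 35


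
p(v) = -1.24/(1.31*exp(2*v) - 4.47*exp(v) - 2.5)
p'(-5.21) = -0.00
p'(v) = -1.24*(-2.62*exp(2*v) + 4.47*exp(v))/(1.31*exp(2*v) - 4.47*exp(v) - 2.5)^2 = (3.2488*exp(v) - 5.5428)*exp(v)/(-1.31*exp(2*v) + 4.47*exp(v) + 2.5)^2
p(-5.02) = 0.49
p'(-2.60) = -0.05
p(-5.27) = 0.49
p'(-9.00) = 0.00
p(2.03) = -0.03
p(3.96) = -0.00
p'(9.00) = 0.00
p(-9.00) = 0.50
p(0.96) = 0.24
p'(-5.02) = -0.01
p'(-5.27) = -0.00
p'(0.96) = 0.28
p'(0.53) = -0.00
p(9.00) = 0.00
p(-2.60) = 0.44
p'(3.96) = 0.00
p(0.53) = 0.20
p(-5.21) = 0.49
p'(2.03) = 0.09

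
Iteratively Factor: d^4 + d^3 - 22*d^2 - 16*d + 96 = (d + 4)*(d^3 - 3*d^2 - 10*d + 24) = (d - 2)*(d + 4)*(d^2 - d - 12) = (d - 4)*(d - 2)*(d + 4)*(d + 3)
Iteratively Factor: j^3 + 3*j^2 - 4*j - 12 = (j + 2)*(j^2 + j - 6) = (j + 2)*(j + 3)*(j - 2)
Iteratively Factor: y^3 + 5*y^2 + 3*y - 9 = (y + 3)*(y^2 + 2*y - 3) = (y + 3)^2*(y - 1)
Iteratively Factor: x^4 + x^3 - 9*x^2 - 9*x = (x)*(x^3 + x^2 - 9*x - 9) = x*(x + 1)*(x^2 - 9) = x*(x - 3)*(x + 1)*(x + 3)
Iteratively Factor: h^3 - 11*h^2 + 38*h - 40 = (h - 2)*(h^2 - 9*h + 20) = (h - 5)*(h - 2)*(h - 4)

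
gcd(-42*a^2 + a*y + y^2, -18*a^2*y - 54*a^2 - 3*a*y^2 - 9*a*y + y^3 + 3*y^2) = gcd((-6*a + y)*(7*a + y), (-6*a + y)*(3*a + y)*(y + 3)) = -6*a + y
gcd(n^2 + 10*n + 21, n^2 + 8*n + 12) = 1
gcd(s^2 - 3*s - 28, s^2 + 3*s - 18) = 1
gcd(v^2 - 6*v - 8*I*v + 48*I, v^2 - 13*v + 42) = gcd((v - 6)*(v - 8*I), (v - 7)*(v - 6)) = v - 6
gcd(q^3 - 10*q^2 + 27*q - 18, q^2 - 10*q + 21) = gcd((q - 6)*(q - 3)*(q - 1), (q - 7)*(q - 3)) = q - 3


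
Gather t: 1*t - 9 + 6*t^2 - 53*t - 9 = 6*t^2 - 52*t - 18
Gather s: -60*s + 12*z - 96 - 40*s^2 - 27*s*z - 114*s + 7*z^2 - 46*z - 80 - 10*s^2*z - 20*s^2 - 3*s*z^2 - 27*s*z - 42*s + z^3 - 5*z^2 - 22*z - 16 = s^2*(-10*z - 60) + s*(-3*z^2 - 54*z - 216) + z^3 + 2*z^2 - 56*z - 192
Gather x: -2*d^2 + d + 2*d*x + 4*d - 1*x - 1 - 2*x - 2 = -2*d^2 + 5*d + x*(2*d - 3) - 3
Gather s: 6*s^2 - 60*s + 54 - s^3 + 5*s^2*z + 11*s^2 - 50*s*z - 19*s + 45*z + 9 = -s^3 + s^2*(5*z + 17) + s*(-50*z - 79) + 45*z + 63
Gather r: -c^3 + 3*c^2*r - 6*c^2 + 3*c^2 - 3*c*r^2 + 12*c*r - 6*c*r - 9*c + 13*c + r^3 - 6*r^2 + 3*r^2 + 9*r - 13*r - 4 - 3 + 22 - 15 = -c^3 - 3*c^2 + 4*c + r^3 + r^2*(-3*c - 3) + r*(3*c^2 + 6*c - 4)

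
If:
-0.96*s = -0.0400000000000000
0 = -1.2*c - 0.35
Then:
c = -0.29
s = 0.04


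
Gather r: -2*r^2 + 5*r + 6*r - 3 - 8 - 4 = -2*r^2 + 11*r - 15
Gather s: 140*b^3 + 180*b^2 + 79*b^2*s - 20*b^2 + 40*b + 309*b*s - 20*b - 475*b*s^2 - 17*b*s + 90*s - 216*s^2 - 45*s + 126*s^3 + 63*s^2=140*b^3 + 160*b^2 + 20*b + 126*s^3 + s^2*(-475*b - 153) + s*(79*b^2 + 292*b + 45)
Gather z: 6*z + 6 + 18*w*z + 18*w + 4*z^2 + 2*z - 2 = 18*w + 4*z^2 + z*(18*w + 8) + 4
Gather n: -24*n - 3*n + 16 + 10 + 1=27 - 27*n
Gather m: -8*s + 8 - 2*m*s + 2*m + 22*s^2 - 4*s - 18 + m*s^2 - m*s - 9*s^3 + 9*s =m*(s^2 - 3*s + 2) - 9*s^3 + 22*s^2 - 3*s - 10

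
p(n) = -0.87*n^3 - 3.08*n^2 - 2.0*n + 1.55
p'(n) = -2.61*n^2 - 6.16*n - 2.0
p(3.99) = -110.73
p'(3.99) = -68.13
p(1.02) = -4.62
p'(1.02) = -11.00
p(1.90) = -19.34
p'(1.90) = -23.13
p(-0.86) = 1.55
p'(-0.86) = 1.37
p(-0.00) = 1.55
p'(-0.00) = -2.00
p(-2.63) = 1.33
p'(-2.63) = -3.85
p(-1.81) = 0.24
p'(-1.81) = 0.60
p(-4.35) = 23.58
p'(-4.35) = -24.59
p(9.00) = -900.16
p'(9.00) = -268.85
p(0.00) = 1.55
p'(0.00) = -2.00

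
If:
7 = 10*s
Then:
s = 7/10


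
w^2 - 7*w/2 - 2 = (w - 4)*(w + 1/2)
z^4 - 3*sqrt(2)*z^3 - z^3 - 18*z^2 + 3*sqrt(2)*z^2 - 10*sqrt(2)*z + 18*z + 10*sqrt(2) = (z - 1)*(z - 5*sqrt(2))*(z + sqrt(2))^2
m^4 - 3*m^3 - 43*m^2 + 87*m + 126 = (m - 7)*(m - 3)*(m + 1)*(m + 6)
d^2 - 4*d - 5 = (d - 5)*(d + 1)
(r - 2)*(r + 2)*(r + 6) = r^3 + 6*r^2 - 4*r - 24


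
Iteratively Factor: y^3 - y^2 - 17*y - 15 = (y + 3)*(y^2 - 4*y - 5) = (y + 1)*(y + 3)*(y - 5)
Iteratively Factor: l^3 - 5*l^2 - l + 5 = (l - 5)*(l^2 - 1) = (l - 5)*(l - 1)*(l + 1)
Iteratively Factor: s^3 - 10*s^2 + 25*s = (s - 5)*(s^2 - 5*s) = (s - 5)^2*(s)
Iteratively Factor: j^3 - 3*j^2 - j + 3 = (j - 3)*(j^2 - 1) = (j - 3)*(j - 1)*(j + 1)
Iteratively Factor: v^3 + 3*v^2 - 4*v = (v - 1)*(v^2 + 4*v) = (v - 1)*(v + 4)*(v)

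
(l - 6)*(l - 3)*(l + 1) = l^3 - 8*l^2 + 9*l + 18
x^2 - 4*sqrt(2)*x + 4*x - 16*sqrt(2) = (x + 4)*(x - 4*sqrt(2))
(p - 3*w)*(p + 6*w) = p^2 + 3*p*w - 18*w^2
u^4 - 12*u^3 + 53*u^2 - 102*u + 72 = (u - 4)*(u - 3)^2*(u - 2)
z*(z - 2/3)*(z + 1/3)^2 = z^4 - z^2/3 - 2*z/27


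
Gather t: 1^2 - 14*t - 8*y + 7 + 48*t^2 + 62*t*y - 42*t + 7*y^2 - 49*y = 48*t^2 + t*(62*y - 56) + 7*y^2 - 57*y + 8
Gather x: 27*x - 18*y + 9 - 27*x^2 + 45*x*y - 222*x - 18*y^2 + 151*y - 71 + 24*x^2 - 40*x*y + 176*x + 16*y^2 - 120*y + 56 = -3*x^2 + x*(5*y - 19) - 2*y^2 + 13*y - 6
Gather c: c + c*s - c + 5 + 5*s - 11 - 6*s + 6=c*s - s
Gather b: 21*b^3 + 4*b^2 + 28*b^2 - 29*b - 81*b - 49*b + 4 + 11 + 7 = 21*b^3 + 32*b^2 - 159*b + 22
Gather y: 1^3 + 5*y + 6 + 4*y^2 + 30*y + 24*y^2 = 28*y^2 + 35*y + 7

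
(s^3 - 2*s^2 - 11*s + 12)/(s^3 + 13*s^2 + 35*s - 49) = (s^2 - s - 12)/(s^2 + 14*s + 49)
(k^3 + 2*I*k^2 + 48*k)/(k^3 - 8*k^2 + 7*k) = (k^2 + 2*I*k + 48)/(k^2 - 8*k + 7)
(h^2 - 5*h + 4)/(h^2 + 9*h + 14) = (h^2 - 5*h + 4)/(h^2 + 9*h + 14)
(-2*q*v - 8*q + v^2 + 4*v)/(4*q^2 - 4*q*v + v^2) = (-v - 4)/(2*q - v)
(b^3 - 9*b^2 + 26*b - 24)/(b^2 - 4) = (b^2 - 7*b + 12)/(b + 2)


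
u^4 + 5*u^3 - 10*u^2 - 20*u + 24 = (u - 2)*(u - 1)*(u + 2)*(u + 6)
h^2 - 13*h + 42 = (h - 7)*(h - 6)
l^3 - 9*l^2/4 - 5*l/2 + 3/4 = (l - 3)*(l - 1/4)*(l + 1)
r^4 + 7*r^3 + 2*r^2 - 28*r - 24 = (r - 2)*(r + 1)*(r + 2)*(r + 6)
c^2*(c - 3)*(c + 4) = c^4 + c^3 - 12*c^2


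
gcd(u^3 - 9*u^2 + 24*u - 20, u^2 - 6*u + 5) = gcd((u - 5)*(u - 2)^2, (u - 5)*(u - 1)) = u - 5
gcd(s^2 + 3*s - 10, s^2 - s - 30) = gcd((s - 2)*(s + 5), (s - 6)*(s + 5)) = s + 5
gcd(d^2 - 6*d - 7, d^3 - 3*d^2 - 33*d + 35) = d - 7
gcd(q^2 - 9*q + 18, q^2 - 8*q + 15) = q - 3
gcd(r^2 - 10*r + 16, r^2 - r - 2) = r - 2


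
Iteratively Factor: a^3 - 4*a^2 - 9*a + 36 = (a + 3)*(a^2 - 7*a + 12) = (a - 4)*(a + 3)*(a - 3)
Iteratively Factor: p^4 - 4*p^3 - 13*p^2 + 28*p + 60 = (p + 2)*(p^3 - 6*p^2 - p + 30) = (p - 5)*(p + 2)*(p^2 - p - 6) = (p - 5)*(p + 2)^2*(p - 3)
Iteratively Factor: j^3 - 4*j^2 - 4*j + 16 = (j + 2)*(j^2 - 6*j + 8) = (j - 2)*(j + 2)*(j - 4)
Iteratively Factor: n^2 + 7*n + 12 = (n + 4)*(n + 3)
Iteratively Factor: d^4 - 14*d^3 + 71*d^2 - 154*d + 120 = (d - 3)*(d^3 - 11*d^2 + 38*d - 40) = (d - 5)*(d - 3)*(d^2 - 6*d + 8) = (d - 5)*(d - 3)*(d - 2)*(d - 4)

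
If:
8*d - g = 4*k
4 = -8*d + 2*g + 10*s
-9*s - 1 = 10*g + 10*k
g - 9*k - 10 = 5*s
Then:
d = -1759/4820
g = 1126/1205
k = -1161/1205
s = -19/241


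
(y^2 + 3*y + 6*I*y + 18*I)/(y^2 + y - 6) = (y + 6*I)/(y - 2)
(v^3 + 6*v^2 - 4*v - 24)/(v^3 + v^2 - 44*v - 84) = (v - 2)/(v - 7)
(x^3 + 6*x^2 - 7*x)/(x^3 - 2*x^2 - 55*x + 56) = x/(x - 8)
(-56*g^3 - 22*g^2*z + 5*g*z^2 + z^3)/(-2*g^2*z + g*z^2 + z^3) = (-28*g^2 + 3*g*z + z^2)/(z*(-g + z))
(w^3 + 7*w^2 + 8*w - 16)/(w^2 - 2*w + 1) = (w^2 + 8*w + 16)/(w - 1)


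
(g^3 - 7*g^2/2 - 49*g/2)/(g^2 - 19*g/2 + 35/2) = g*(2*g + 7)/(2*g - 5)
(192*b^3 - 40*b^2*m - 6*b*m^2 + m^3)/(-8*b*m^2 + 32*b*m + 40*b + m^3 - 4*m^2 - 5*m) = (-24*b^2 + 2*b*m + m^2)/(m^2 - 4*m - 5)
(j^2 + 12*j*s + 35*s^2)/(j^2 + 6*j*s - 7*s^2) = (-j - 5*s)/(-j + s)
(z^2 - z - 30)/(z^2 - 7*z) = (z^2 - z - 30)/(z*(z - 7))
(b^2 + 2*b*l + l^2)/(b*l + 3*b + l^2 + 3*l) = (b + l)/(l + 3)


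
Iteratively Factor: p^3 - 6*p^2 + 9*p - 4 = (p - 1)*(p^2 - 5*p + 4) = (p - 4)*(p - 1)*(p - 1)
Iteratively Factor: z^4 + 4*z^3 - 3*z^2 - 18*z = (z)*(z^3 + 4*z^2 - 3*z - 18) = z*(z + 3)*(z^2 + z - 6) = z*(z - 2)*(z + 3)*(z + 3)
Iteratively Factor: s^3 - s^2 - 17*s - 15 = (s + 1)*(s^2 - 2*s - 15) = (s - 5)*(s + 1)*(s + 3)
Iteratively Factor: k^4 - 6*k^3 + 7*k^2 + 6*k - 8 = (k + 1)*(k^3 - 7*k^2 + 14*k - 8) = (k - 2)*(k + 1)*(k^2 - 5*k + 4) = (k - 4)*(k - 2)*(k + 1)*(k - 1)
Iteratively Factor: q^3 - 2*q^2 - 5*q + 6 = (q - 1)*(q^2 - q - 6) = (q - 1)*(q + 2)*(q - 3)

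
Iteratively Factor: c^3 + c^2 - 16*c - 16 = (c + 4)*(c^2 - 3*c - 4) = (c + 1)*(c + 4)*(c - 4)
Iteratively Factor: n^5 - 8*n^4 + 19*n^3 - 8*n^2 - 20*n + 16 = (n - 4)*(n^4 - 4*n^3 + 3*n^2 + 4*n - 4) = (n - 4)*(n - 2)*(n^3 - 2*n^2 - n + 2) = (n - 4)*(n - 2)*(n - 1)*(n^2 - n - 2) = (n - 4)*(n - 2)^2*(n - 1)*(n + 1)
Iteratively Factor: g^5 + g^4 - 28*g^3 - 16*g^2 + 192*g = (g + 4)*(g^4 - 3*g^3 - 16*g^2 + 48*g) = (g + 4)^2*(g^3 - 7*g^2 + 12*g) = (g - 3)*(g + 4)^2*(g^2 - 4*g) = (g - 4)*(g - 3)*(g + 4)^2*(g)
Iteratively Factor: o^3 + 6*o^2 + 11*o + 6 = (o + 3)*(o^2 + 3*o + 2) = (o + 1)*(o + 3)*(o + 2)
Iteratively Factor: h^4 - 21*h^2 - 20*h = (h + 1)*(h^3 - h^2 - 20*h) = h*(h + 1)*(h^2 - h - 20) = h*(h - 5)*(h + 1)*(h + 4)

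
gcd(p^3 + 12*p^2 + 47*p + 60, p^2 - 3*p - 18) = p + 3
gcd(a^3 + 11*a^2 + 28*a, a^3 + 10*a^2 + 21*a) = a^2 + 7*a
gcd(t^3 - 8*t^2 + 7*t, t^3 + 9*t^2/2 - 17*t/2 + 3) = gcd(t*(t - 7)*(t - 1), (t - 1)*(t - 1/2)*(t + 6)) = t - 1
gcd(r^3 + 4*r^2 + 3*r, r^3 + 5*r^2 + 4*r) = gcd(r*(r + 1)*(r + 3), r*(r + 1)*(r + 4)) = r^2 + r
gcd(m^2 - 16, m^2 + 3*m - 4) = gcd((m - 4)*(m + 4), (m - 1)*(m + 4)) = m + 4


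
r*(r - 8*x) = r^2 - 8*r*x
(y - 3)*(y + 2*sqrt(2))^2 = y^3 - 3*y^2 + 4*sqrt(2)*y^2 - 12*sqrt(2)*y + 8*y - 24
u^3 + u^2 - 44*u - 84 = (u - 7)*(u + 2)*(u + 6)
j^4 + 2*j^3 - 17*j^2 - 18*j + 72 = (j - 3)*(j - 2)*(j + 3)*(j + 4)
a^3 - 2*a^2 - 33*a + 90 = (a - 5)*(a - 3)*(a + 6)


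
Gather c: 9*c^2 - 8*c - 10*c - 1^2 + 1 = 9*c^2 - 18*c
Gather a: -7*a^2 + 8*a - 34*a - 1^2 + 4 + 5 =-7*a^2 - 26*a + 8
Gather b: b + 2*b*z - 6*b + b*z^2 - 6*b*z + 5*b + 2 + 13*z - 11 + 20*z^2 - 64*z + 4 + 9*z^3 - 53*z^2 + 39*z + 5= b*(z^2 - 4*z) + 9*z^3 - 33*z^2 - 12*z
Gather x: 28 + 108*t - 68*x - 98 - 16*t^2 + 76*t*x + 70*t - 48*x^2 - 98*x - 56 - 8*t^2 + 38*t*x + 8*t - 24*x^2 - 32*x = -24*t^2 + 186*t - 72*x^2 + x*(114*t - 198) - 126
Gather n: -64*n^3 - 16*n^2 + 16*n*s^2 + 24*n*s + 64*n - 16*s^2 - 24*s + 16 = -64*n^3 - 16*n^2 + n*(16*s^2 + 24*s + 64) - 16*s^2 - 24*s + 16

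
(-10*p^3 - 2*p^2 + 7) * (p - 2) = -10*p^4 + 18*p^3 + 4*p^2 + 7*p - 14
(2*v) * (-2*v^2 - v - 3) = -4*v^3 - 2*v^2 - 6*v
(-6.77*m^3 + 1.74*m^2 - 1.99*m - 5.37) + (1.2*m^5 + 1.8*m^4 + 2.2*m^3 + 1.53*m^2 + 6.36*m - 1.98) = 1.2*m^5 + 1.8*m^4 - 4.57*m^3 + 3.27*m^2 + 4.37*m - 7.35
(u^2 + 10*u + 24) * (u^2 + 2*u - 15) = u^4 + 12*u^3 + 29*u^2 - 102*u - 360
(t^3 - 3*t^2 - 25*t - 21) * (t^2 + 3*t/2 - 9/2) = t^5 - 3*t^4/2 - 34*t^3 - 45*t^2 + 81*t + 189/2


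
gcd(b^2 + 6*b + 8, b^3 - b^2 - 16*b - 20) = b + 2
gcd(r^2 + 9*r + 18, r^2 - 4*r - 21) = r + 3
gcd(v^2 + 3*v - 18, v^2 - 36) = v + 6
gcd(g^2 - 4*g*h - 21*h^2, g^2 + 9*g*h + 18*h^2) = g + 3*h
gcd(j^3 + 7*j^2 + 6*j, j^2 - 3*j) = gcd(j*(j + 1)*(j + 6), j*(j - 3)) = j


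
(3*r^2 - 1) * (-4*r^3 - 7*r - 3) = -12*r^5 - 17*r^3 - 9*r^2 + 7*r + 3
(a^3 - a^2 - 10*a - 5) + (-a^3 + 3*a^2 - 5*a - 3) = 2*a^2 - 15*a - 8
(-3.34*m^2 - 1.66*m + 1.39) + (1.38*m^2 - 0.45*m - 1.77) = -1.96*m^2 - 2.11*m - 0.38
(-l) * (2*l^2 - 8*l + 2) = -2*l^3 + 8*l^2 - 2*l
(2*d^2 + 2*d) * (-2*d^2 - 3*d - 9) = -4*d^4 - 10*d^3 - 24*d^2 - 18*d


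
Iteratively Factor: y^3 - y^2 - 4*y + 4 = (y - 1)*(y^2 - 4) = (y - 1)*(y + 2)*(y - 2)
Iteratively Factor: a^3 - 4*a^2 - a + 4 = (a - 4)*(a^2 - 1) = (a - 4)*(a + 1)*(a - 1)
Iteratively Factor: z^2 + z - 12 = (z + 4)*(z - 3)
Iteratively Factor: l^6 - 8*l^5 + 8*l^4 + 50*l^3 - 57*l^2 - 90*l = (l)*(l^5 - 8*l^4 + 8*l^3 + 50*l^2 - 57*l - 90) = l*(l - 3)*(l^4 - 5*l^3 - 7*l^2 + 29*l + 30) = l*(l - 3)*(l + 2)*(l^3 - 7*l^2 + 7*l + 15) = l*(l - 3)^2*(l + 2)*(l^2 - 4*l - 5) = l*(l - 3)^2*(l + 1)*(l + 2)*(l - 5)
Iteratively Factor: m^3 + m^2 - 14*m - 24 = (m + 3)*(m^2 - 2*m - 8) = (m + 2)*(m + 3)*(m - 4)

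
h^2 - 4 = (h - 2)*(h + 2)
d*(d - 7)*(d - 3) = d^3 - 10*d^2 + 21*d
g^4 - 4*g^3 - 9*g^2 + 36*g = g*(g - 4)*(g - 3)*(g + 3)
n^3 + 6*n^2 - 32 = (n - 2)*(n + 4)^2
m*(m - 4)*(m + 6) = m^3 + 2*m^2 - 24*m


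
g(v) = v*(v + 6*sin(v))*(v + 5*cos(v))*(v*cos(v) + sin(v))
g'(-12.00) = -11045.93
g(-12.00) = 7861.91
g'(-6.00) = -350.49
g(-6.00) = 170.52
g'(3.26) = -99.56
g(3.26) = 47.58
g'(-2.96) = 72.97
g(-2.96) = -257.48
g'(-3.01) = 18.31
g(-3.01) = -259.77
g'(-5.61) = -223.00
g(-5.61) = 67.10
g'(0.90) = 44.18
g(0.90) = 27.12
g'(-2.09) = 211.93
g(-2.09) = -11.77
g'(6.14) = 4508.49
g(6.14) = 2134.93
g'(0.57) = 45.88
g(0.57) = 10.58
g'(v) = v*(1 - 5*sin(v))*(v + 6*sin(v))*(v*cos(v) + sin(v)) + v*(v + 6*sin(v))*(v + 5*cos(v))*(-v*sin(v) + 2*cos(v)) + v*(v + 5*cos(v))*(v*cos(v) + sin(v))*(6*cos(v) + 1) + (v + 6*sin(v))*(v + 5*cos(v))*(v*cos(v) + sin(v)) = -v^4*sin(v) - 5*v^3*sin(2*v) + 5*v^3*cos(v) + 6*v^3*cos(2*v) + 3*v^2*sin(v) + 15*v^2*sin(2*v) + 15*v^2*cos(v)/2 + 25*v^2*cos(2*v)/2 + 45*v^2*cos(3*v)/2 + 15*v^2/2 + 15*v*sin(v)/2 + 5*v*sin(2*v) + 75*v*sin(3*v)/2 - 6*v*cos(2*v) + 6*v + 15*cos(v)/2 - 15*cos(3*v)/2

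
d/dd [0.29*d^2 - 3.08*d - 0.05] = 0.58*d - 3.08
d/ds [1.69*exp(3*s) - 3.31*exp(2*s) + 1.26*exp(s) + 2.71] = (5.07*exp(2*s) - 6.62*exp(s) + 1.26)*exp(s)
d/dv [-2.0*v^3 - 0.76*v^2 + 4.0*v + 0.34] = -6.0*v^2 - 1.52*v + 4.0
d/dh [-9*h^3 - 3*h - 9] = -27*h^2 - 3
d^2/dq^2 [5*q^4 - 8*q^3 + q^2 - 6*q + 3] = 60*q^2 - 48*q + 2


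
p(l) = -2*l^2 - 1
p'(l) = -4*l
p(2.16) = -10.33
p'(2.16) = -8.64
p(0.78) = -2.22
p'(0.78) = -3.12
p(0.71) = -2.01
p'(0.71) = -2.84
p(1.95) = -8.60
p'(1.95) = -7.80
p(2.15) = -10.24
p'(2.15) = -8.60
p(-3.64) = -27.50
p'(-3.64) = 14.56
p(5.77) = -67.59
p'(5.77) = -23.08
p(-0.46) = -1.42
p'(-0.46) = 1.84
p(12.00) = -289.00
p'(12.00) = -48.00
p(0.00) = -1.00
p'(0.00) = 0.00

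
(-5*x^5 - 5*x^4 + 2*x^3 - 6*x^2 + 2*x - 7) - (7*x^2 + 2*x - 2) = -5*x^5 - 5*x^4 + 2*x^3 - 13*x^2 - 5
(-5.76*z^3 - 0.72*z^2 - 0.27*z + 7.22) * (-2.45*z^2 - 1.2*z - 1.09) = 14.112*z^5 + 8.676*z^4 + 7.8039*z^3 - 16.5802*z^2 - 8.3697*z - 7.8698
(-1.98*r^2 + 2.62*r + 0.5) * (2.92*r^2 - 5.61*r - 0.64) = -5.7816*r^4 + 18.7582*r^3 - 11.971*r^2 - 4.4818*r - 0.32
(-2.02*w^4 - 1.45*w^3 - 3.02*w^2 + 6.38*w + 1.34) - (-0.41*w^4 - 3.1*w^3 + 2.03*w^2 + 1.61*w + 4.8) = -1.61*w^4 + 1.65*w^3 - 5.05*w^2 + 4.77*w - 3.46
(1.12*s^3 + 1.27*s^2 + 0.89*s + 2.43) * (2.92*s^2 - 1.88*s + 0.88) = 3.2704*s^5 + 1.6028*s^4 + 1.1968*s^3 + 6.54*s^2 - 3.7852*s + 2.1384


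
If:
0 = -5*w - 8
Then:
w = -8/5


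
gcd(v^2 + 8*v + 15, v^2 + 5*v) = v + 5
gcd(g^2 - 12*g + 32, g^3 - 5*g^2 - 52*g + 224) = g^2 - 12*g + 32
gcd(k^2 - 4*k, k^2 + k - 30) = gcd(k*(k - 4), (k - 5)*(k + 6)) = 1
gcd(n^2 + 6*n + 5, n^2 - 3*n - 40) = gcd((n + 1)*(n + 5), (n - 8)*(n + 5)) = n + 5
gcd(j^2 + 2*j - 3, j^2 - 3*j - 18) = j + 3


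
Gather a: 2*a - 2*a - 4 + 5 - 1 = 0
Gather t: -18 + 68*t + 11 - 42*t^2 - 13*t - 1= -42*t^2 + 55*t - 8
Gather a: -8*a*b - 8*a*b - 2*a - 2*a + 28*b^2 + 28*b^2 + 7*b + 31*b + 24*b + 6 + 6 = a*(-16*b - 4) + 56*b^2 + 62*b + 12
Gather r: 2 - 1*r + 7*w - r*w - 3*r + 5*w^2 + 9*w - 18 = r*(-w - 4) + 5*w^2 + 16*w - 16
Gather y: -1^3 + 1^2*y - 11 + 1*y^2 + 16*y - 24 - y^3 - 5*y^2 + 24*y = -y^3 - 4*y^2 + 41*y - 36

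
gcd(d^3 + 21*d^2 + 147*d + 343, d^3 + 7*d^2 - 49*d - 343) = d^2 + 14*d + 49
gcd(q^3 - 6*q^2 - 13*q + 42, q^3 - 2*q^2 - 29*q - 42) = q^2 - 4*q - 21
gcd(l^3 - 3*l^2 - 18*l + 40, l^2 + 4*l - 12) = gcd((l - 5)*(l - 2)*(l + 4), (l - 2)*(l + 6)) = l - 2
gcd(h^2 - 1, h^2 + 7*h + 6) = h + 1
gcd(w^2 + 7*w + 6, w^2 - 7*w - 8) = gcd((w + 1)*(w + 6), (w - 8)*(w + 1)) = w + 1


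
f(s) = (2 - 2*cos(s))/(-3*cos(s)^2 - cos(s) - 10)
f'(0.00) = 0.00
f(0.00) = 0.00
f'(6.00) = 0.04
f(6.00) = -0.00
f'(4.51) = 0.19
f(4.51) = -0.24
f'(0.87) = -0.15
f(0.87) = -0.06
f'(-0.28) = 0.04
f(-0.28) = -0.01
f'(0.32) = -0.05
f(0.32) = -0.01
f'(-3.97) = -0.07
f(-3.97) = -0.31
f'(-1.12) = 0.19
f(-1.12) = -0.10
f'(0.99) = -0.17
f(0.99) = -0.08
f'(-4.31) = -0.15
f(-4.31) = -0.28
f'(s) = (2 - 2*cos(s))*(-6*sin(s)*cos(s) - sin(s))/(-3*cos(s)^2 - cos(s) - 10)^2 + 2*sin(s)/(-3*cos(s)^2 - cos(s) - 10)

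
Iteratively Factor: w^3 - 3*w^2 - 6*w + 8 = (w + 2)*(w^2 - 5*w + 4) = (w - 1)*(w + 2)*(w - 4)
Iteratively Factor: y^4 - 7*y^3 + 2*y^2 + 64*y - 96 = (y - 4)*(y^3 - 3*y^2 - 10*y + 24) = (y - 4)*(y - 2)*(y^2 - y - 12) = (y - 4)^2*(y - 2)*(y + 3)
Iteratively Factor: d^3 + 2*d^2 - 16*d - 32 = (d + 2)*(d^2 - 16) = (d - 4)*(d + 2)*(d + 4)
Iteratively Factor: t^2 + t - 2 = (t + 2)*(t - 1)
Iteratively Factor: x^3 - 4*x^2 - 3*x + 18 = (x - 3)*(x^2 - x - 6) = (x - 3)^2*(x + 2)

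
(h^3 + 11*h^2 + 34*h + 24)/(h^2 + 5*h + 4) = h + 6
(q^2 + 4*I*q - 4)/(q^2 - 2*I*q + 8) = (q + 2*I)/(q - 4*I)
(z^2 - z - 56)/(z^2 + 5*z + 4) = (z^2 - z - 56)/(z^2 + 5*z + 4)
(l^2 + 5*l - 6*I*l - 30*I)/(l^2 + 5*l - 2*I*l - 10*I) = (l - 6*I)/(l - 2*I)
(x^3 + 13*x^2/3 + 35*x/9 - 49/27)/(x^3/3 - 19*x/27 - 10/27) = (-27*x^3 - 117*x^2 - 105*x + 49)/(-9*x^3 + 19*x + 10)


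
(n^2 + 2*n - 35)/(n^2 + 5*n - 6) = (n^2 + 2*n - 35)/(n^2 + 5*n - 6)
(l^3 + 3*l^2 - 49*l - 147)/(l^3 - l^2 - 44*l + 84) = (l^2 - 4*l - 21)/(l^2 - 8*l + 12)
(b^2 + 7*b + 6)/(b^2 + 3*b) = (b^2 + 7*b + 6)/(b*(b + 3))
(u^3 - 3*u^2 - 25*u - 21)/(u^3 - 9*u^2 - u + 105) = (u + 1)/(u - 5)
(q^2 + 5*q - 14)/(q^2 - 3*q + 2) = (q + 7)/(q - 1)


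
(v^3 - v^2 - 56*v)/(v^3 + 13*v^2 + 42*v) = (v - 8)/(v + 6)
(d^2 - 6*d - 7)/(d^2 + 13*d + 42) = (d^2 - 6*d - 7)/(d^2 + 13*d + 42)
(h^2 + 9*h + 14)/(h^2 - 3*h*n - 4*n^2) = (h^2 + 9*h + 14)/(h^2 - 3*h*n - 4*n^2)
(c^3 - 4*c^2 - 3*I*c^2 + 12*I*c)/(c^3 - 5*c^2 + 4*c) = (c - 3*I)/(c - 1)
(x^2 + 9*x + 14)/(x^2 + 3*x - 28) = (x + 2)/(x - 4)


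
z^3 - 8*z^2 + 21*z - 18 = (z - 3)^2*(z - 2)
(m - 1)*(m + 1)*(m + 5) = m^3 + 5*m^2 - m - 5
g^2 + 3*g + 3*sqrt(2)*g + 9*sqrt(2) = (g + 3)*(g + 3*sqrt(2))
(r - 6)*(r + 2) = r^2 - 4*r - 12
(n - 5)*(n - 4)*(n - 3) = n^3 - 12*n^2 + 47*n - 60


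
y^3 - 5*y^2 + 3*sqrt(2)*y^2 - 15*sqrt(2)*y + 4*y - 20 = (y - 5)*(y + sqrt(2))*(y + 2*sqrt(2))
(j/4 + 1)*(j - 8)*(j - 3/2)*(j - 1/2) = j^4/4 - 3*j^3/2 - 93*j^2/16 + 61*j/4 - 6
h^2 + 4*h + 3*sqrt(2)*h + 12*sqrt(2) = (h + 4)*(h + 3*sqrt(2))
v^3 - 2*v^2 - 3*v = v*(v - 3)*(v + 1)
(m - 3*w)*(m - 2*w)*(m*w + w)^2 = m^4*w^2 - 5*m^3*w^3 + 2*m^3*w^2 + 6*m^2*w^4 - 10*m^2*w^3 + m^2*w^2 + 12*m*w^4 - 5*m*w^3 + 6*w^4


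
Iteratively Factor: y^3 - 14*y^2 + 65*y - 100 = (y - 5)*(y^2 - 9*y + 20) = (y - 5)*(y - 4)*(y - 5)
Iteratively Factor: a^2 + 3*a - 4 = (a + 4)*(a - 1)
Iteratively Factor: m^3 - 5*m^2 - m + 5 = (m - 1)*(m^2 - 4*m - 5) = (m - 1)*(m + 1)*(m - 5)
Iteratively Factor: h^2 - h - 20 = (h - 5)*(h + 4)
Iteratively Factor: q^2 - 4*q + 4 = (q - 2)*(q - 2)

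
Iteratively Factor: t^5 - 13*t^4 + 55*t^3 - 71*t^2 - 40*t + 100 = (t - 2)*(t^4 - 11*t^3 + 33*t^2 - 5*t - 50) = (t - 2)*(t + 1)*(t^3 - 12*t^2 + 45*t - 50) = (t - 2)^2*(t + 1)*(t^2 - 10*t + 25) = (t - 5)*(t - 2)^2*(t + 1)*(t - 5)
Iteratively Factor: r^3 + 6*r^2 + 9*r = (r + 3)*(r^2 + 3*r) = r*(r + 3)*(r + 3)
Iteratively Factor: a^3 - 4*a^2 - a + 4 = (a + 1)*(a^2 - 5*a + 4) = (a - 1)*(a + 1)*(a - 4)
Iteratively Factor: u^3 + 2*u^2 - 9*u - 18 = (u + 3)*(u^2 - u - 6) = (u + 2)*(u + 3)*(u - 3)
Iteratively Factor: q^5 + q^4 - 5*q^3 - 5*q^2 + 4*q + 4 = (q - 1)*(q^4 + 2*q^3 - 3*q^2 - 8*q - 4) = (q - 1)*(q + 1)*(q^3 + q^2 - 4*q - 4) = (q - 2)*(q - 1)*(q + 1)*(q^2 + 3*q + 2) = (q - 2)*(q - 1)*(q + 1)*(q + 2)*(q + 1)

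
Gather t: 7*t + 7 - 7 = 7*t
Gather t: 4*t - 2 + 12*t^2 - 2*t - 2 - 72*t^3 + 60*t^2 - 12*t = -72*t^3 + 72*t^2 - 10*t - 4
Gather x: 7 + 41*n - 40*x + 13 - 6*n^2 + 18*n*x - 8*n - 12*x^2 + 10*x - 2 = -6*n^2 + 33*n - 12*x^2 + x*(18*n - 30) + 18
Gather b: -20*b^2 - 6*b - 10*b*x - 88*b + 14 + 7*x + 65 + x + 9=-20*b^2 + b*(-10*x - 94) + 8*x + 88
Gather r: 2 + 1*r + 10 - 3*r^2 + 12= -3*r^2 + r + 24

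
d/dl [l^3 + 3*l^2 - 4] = 3*l*(l + 2)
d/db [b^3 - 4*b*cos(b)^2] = 3*b^2 + 4*b*sin(2*b) - 4*cos(b)^2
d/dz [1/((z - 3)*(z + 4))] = (-2*z - 1)/(z^4 + 2*z^3 - 23*z^2 - 24*z + 144)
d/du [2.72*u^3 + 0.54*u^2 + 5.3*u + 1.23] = 8.16*u^2 + 1.08*u + 5.3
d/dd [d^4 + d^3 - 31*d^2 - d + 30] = 4*d^3 + 3*d^2 - 62*d - 1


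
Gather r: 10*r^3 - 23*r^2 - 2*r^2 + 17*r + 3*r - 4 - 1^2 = 10*r^3 - 25*r^2 + 20*r - 5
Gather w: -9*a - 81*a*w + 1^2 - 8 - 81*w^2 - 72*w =-9*a - 81*w^2 + w*(-81*a - 72) - 7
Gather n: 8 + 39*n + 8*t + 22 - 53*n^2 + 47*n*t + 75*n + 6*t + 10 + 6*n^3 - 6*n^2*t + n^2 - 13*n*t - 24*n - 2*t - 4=6*n^3 + n^2*(-6*t - 52) + n*(34*t + 90) + 12*t + 36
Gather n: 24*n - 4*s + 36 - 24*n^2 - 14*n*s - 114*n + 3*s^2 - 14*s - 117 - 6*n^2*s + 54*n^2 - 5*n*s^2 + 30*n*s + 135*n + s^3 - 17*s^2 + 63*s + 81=n^2*(30 - 6*s) + n*(-5*s^2 + 16*s + 45) + s^3 - 14*s^2 + 45*s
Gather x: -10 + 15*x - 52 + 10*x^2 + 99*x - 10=10*x^2 + 114*x - 72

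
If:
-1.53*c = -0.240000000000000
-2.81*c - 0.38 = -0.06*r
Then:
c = 0.16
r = 13.68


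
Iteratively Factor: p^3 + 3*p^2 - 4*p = (p - 1)*(p^2 + 4*p) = (p - 1)*(p + 4)*(p)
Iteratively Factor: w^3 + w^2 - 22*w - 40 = (w + 2)*(w^2 - w - 20) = (w + 2)*(w + 4)*(w - 5)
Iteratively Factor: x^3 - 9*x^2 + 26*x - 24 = (x - 4)*(x^2 - 5*x + 6) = (x - 4)*(x - 2)*(x - 3)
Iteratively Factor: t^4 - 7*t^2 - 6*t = (t)*(t^3 - 7*t - 6) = t*(t + 2)*(t^2 - 2*t - 3) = t*(t + 1)*(t + 2)*(t - 3)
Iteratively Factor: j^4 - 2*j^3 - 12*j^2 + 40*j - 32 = (j + 4)*(j^3 - 6*j^2 + 12*j - 8) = (j - 2)*(j + 4)*(j^2 - 4*j + 4) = (j - 2)^2*(j + 4)*(j - 2)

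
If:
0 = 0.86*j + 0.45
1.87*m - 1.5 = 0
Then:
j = -0.52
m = 0.80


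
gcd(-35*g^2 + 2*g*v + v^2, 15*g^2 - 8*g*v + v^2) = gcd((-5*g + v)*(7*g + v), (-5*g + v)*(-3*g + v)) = -5*g + v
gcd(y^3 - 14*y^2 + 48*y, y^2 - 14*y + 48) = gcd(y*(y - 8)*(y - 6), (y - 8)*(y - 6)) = y^2 - 14*y + 48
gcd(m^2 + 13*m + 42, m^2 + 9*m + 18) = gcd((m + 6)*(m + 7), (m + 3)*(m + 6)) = m + 6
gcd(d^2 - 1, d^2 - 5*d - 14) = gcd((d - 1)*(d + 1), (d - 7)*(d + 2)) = 1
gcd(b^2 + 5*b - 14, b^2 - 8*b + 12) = b - 2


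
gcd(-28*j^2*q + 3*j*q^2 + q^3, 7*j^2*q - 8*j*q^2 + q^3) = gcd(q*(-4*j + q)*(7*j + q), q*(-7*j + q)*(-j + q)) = q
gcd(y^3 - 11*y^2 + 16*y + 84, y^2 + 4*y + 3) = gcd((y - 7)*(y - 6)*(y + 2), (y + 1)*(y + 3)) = 1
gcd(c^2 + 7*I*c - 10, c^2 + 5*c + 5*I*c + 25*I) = c + 5*I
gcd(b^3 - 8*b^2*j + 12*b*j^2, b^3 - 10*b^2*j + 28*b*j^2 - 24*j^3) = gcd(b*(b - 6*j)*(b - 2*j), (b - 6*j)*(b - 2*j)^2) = b^2 - 8*b*j + 12*j^2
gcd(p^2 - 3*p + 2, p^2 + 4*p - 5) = p - 1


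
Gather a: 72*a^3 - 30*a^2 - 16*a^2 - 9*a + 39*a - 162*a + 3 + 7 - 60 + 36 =72*a^3 - 46*a^2 - 132*a - 14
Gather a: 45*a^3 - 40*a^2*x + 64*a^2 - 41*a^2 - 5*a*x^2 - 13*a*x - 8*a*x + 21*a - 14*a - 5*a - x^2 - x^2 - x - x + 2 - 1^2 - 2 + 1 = 45*a^3 + a^2*(23 - 40*x) + a*(-5*x^2 - 21*x + 2) - 2*x^2 - 2*x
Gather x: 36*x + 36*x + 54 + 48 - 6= 72*x + 96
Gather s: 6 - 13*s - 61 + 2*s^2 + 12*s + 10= 2*s^2 - s - 45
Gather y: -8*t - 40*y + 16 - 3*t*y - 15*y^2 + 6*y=-8*t - 15*y^2 + y*(-3*t - 34) + 16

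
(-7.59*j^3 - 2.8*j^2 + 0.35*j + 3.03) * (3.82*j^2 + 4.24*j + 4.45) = -28.9938*j^5 - 42.8776*j^4 - 44.3105*j^3 + 0.598599999999999*j^2 + 14.4047*j + 13.4835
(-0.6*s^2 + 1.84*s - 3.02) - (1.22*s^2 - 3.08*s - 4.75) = -1.82*s^2 + 4.92*s + 1.73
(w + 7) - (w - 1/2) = 15/2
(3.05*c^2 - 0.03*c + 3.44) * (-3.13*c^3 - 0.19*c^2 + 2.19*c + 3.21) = -9.5465*c^5 - 0.4856*c^4 - 4.082*c^3 + 9.0712*c^2 + 7.4373*c + 11.0424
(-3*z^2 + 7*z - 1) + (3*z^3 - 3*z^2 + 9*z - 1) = 3*z^3 - 6*z^2 + 16*z - 2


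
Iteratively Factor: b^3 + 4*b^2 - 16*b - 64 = (b - 4)*(b^2 + 8*b + 16) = (b - 4)*(b + 4)*(b + 4)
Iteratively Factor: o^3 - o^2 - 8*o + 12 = (o - 2)*(o^2 + o - 6) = (o - 2)*(o + 3)*(o - 2)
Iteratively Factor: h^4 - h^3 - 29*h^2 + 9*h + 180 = (h + 4)*(h^3 - 5*h^2 - 9*h + 45) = (h + 3)*(h + 4)*(h^2 - 8*h + 15) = (h - 3)*(h + 3)*(h + 4)*(h - 5)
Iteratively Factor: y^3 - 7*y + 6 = (y - 1)*(y^2 + y - 6) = (y - 1)*(y + 3)*(y - 2)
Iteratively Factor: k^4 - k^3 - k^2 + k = (k)*(k^3 - k^2 - k + 1) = k*(k - 1)*(k^2 - 1) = k*(k - 1)*(k + 1)*(k - 1)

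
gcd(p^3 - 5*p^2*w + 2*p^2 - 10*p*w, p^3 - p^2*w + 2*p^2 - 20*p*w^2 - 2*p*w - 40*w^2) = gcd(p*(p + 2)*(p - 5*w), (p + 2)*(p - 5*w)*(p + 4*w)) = p^2 - 5*p*w + 2*p - 10*w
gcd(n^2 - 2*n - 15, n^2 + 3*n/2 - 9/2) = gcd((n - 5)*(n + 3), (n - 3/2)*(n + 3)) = n + 3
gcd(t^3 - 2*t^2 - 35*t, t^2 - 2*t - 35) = t^2 - 2*t - 35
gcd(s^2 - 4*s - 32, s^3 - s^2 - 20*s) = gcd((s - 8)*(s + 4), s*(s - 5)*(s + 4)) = s + 4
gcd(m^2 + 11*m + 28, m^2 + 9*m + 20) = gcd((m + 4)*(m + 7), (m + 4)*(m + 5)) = m + 4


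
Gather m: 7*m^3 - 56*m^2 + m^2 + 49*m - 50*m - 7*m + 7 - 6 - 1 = 7*m^3 - 55*m^2 - 8*m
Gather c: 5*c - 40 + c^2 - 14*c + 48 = c^2 - 9*c + 8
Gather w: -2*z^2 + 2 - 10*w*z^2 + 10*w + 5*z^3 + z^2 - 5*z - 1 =w*(10 - 10*z^2) + 5*z^3 - z^2 - 5*z + 1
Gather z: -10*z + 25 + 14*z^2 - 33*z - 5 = 14*z^2 - 43*z + 20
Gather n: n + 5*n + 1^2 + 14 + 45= 6*n + 60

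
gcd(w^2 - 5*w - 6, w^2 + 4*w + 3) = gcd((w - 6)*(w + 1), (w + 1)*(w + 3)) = w + 1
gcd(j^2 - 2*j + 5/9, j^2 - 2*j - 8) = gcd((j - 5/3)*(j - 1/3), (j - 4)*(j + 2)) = 1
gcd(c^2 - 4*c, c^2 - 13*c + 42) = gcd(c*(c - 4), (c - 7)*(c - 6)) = 1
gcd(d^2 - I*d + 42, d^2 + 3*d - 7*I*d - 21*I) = d - 7*I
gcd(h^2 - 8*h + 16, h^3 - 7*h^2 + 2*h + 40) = h - 4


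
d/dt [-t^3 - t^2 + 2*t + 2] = -3*t^2 - 2*t + 2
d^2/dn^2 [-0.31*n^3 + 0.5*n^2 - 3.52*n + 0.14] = 1.0 - 1.86*n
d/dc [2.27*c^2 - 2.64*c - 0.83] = 4.54*c - 2.64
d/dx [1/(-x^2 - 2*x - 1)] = 2*(x + 1)/(x^2 + 2*x + 1)^2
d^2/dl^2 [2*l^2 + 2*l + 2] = 4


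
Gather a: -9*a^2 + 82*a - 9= -9*a^2 + 82*a - 9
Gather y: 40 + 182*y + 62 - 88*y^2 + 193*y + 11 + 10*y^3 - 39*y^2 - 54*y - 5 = 10*y^3 - 127*y^2 + 321*y + 108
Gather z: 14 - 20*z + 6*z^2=6*z^2 - 20*z + 14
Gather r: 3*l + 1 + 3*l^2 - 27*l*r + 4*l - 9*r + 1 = 3*l^2 + 7*l + r*(-27*l - 9) + 2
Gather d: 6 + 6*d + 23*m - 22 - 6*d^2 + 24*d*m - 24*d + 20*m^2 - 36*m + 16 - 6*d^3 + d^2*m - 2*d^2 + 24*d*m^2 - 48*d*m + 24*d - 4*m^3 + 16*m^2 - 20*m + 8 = -6*d^3 + d^2*(m - 8) + d*(24*m^2 - 24*m + 6) - 4*m^3 + 36*m^2 - 33*m + 8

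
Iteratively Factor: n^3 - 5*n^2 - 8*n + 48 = (n - 4)*(n^2 - n - 12) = (n - 4)^2*(n + 3)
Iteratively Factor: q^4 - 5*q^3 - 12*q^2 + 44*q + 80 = (q + 2)*(q^3 - 7*q^2 + 2*q + 40) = (q + 2)^2*(q^2 - 9*q + 20) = (q - 5)*(q + 2)^2*(q - 4)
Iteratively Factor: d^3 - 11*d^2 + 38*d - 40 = (d - 4)*(d^2 - 7*d + 10) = (d - 4)*(d - 2)*(d - 5)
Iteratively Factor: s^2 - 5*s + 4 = (s - 4)*(s - 1)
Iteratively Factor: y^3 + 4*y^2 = (y)*(y^2 + 4*y) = y^2*(y + 4)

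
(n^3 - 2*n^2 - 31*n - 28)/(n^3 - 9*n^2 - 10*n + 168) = (n + 1)/(n - 6)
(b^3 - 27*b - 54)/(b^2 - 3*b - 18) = b + 3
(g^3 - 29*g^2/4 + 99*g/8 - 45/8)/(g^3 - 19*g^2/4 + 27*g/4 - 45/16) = 2*(g - 5)/(2*g - 5)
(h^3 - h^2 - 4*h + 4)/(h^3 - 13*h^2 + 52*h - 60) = (h^2 + h - 2)/(h^2 - 11*h + 30)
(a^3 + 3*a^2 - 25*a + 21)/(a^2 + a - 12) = (a^2 + 6*a - 7)/(a + 4)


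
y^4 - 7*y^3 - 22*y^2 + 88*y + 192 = (y - 8)*(y - 4)*(y + 2)*(y + 3)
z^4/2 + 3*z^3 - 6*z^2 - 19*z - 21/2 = (z/2 + 1/2)*(z - 3)*(z + 1)*(z + 7)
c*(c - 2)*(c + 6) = c^3 + 4*c^2 - 12*c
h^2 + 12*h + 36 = (h + 6)^2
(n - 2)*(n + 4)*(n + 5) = n^3 + 7*n^2 + 2*n - 40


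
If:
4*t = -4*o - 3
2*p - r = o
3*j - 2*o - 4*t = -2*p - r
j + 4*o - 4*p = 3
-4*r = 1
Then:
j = -25/6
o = 10/3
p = 37/24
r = -1/4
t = -49/12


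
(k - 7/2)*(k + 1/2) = k^2 - 3*k - 7/4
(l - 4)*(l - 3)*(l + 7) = l^3 - 37*l + 84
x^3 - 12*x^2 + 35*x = x*(x - 7)*(x - 5)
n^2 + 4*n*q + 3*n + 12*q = (n + 3)*(n + 4*q)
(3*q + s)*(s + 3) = 3*q*s + 9*q + s^2 + 3*s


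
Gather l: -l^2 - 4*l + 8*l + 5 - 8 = -l^2 + 4*l - 3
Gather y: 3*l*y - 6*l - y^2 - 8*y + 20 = -6*l - y^2 + y*(3*l - 8) + 20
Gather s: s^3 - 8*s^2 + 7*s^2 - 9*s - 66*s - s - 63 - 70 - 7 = s^3 - s^2 - 76*s - 140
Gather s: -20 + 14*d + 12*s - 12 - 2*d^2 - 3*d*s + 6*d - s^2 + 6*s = -2*d^2 + 20*d - s^2 + s*(18 - 3*d) - 32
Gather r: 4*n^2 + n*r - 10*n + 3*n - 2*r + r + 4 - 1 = 4*n^2 - 7*n + r*(n - 1) + 3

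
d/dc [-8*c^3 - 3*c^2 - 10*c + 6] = -24*c^2 - 6*c - 10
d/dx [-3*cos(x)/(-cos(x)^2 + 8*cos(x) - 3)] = 3*(cos(x)^2 - 3)*sin(x)/(sin(x)^2 + 8*cos(x) - 4)^2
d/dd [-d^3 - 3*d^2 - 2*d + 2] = -3*d^2 - 6*d - 2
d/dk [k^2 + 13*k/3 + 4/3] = 2*k + 13/3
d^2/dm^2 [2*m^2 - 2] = 4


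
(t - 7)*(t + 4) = t^2 - 3*t - 28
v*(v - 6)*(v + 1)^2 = v^4 - 4*v^3 - 11*v^2 - 6*v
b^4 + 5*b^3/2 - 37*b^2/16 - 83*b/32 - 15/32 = (b - 5/4)*(b + 1/4)*(b + 1/2)*(b + 3)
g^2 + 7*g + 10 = (g + 2)*(g + 5)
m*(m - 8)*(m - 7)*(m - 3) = m^4 - 18*m^3 + 101*m^2 - 168*m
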